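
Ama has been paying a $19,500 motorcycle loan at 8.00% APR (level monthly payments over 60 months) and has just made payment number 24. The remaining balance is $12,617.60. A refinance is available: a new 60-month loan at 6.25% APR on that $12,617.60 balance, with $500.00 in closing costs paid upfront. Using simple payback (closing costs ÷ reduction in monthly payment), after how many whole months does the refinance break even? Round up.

4 months

Current payment = 19,500 × 8%/12 / (1 − (1+0.0066667)^−60) = $395.39.
Refinanced payment = 12,617.60 × 0.0052083 / (1 − (1+0.0052083)^−60) = $245.40.
Monthly savings = $395.39 − $245.40 = $149.99.
Break-even = $500.00 / $149.99 = 3.33 → 4 months.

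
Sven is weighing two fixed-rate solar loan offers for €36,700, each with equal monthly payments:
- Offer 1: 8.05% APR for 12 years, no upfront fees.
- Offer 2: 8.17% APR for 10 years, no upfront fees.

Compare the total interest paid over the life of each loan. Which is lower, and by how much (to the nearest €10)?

Offer 1: monthly rate = 8.05%/12 = 0.0067083; payment = 36,700 × 0.0067083 / (1 − (1+0.0067083)^−144) = €398.27.
Total interest on Offer 1 = 144 × €398.27 − €36,700 = €20,650.88.
Offer 2: monthly rate = 8.17%/12 = 0.0068083; payment = 36,700 × 0.0068083 / (1 − (1+0.0068083)^−120) = €448.58.
Total interest on Offer 2 = 120 × €448.58 − €36,700 = €17,129.60.
Offer 2 is lower by €3,521.28.

Offer 2 by €3,520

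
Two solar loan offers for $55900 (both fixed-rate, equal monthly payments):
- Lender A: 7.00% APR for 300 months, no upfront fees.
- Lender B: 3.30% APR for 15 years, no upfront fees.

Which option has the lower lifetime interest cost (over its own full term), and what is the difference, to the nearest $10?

Lender B by $47,580

Lender A: monthly rate = 7%/12 = 0.0058333; payment = 55,900 × 0.0058333 / (1 − (1+0.0058333)^−300) = $395.09.
Total interest on Lender A = 300 × $395.09 − $55,900 = $62,627.00.
Lender B: monthly rate = 3.3%/12 = 0.0027500; payment = 55,900 × 0.0027500 / (1 − (1+0.0027500)^−180) = $394.15.
Total interest on Lender B = 180 × $394.15 − $55,900 = $15,047.00.
Lender B is lower by $47,580.00.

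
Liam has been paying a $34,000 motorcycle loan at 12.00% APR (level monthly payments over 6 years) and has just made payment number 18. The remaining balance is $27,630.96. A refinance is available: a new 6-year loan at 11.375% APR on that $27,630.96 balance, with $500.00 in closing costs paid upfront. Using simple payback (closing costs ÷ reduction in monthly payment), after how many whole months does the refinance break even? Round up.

4 months

Current payment = 34,000 × 12%/12 / (1 − (1+0.0100000)^−72) = $664.71.
Refinanced payment = 27,630.96 × 0.0094792 / (1 − (1+0.0094792)^−72) = $531.25.
Monthly savings = $664.71 − $531.25 = $133.46.
Break-even = $500.00 / $133.46 = 3.75 → 4 months.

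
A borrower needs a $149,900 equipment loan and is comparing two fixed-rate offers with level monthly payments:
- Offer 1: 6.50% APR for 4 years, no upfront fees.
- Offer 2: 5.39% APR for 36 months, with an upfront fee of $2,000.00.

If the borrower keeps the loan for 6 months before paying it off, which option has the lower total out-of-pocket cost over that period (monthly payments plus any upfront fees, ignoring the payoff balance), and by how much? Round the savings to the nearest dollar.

Offer 1: monthly rate = 6.5%/12 = 0.0054167; payment = 149,900 × 0.0054167 / (1 − (1+0.0054167)^−48) = $3,554.87.
Offer 2: monthly rate = 5.39%/12 = 0.0044917; payment = 149,900 × 0.0044917 / (1 − (1+0.0044917)^−36) = $4,518.93.
Over 6 months: Offer 1 costs 6 × $3,554.87 = $21,329.22; Offer 2 costs 6 × $4,518.93 + $2,000.00 = $29,113.58.
Offer 1 is cheaper by $29,113.58 − $21,329.22 = $7,784.36.

Offer 1 by $7,784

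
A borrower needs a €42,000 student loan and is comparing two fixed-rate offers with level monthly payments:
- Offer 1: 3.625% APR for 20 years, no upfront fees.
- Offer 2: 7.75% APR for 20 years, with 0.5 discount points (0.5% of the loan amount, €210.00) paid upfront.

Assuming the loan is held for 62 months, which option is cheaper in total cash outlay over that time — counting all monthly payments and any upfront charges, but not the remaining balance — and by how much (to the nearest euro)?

Offer 1: at 3.625% the monthly rate is 0.0030208, so the payment is 42,000 × 0.0030208 / (1 − 1.0030208^−240) = €246.29.
Offer 2: monthly rate = 7.75%/12 = 0.0064583; payment = 42,000 × 0.0064583 / (1 − (1+0.0064583)^−240) = €344.80.
Over 62 months: Offer 1 costs 62 × €246.29 = €15,269.98; Offer 2 costs 62 × €344.80 + €210.00 = €21,587.60.
Offer 1 is cheaper by €21,587.60 − €15,269.98 = €6,317.62.

Offer 1 by €6,318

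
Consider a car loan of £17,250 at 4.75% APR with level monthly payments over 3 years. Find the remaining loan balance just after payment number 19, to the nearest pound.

With monthly rate i = 4.75%/12 = 0.0039583, the balance after k of n payments is P · [(1+i)^n − (1+i)^k] / [(1+i)^n − 1].
(1+0.0039583)^36 = 1.15282876 and (1+0.0039583)^19 = 1.07794869, so the balance is 17,250 × (1.15282876 − 1.07794869) / (1.15282876 − 1) = £8,451.82.

£8,452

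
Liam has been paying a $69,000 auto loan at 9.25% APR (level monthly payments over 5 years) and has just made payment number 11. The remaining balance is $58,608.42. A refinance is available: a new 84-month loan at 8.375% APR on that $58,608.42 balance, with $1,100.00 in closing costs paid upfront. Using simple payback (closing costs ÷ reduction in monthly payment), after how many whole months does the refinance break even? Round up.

3 months

Current payment = 69,000 × 9.25%/12 / (1 − (1+0.0077083)^−60) = $1,440.71.
Refinanced payment = 58,608.42 × 0.0069792 / (1 − (1+0.0069792)^−84) = $924.47.
Monthly savings = $1,440.71 − $924.47 = $516.24.
Break-even = $1,100.00 / $516.24 = 2.13 → 3 months.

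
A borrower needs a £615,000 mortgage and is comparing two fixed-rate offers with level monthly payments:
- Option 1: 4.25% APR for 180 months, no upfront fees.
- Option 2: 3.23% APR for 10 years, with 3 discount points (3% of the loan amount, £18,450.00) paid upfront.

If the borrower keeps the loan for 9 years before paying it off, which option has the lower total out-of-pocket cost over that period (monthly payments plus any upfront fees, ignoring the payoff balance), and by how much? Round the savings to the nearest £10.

Option 1 by £167,220

Option 1: monthly rate = 4.25%/12 = 0.0035417; payment = 615,000 × 0.0035417 / (1 − (1+0.0035417)^−180) = £4,626.51.
Option 2: monthly rate = 3.23%/12 = 0.0026917; payment = 615,000 × 0.0026917 / (1 − (1+0.0026917)^−120) = £6,004.00.
Over 108 months: Option 1 costs 108 × £4,626.51 = £499,663.08; Option 2 costs 108 × £6,004.00 + £18,450.00 = £666,882.00.
Option 1 is cheaper by £666,882.00 − £499,663.08 = £167,218.92.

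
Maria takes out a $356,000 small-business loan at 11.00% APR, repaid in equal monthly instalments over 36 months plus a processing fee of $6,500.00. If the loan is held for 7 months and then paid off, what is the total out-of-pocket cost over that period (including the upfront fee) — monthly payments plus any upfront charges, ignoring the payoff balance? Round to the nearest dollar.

$88,085

At 11.00% the monthly rate is 0.0091667, so the payment is 356,000 × 0.0091667 / (1 − 1.0091667^−36) = $11,654.98.
Total outlay = 7 × $11,654.98 + $6,500.00 = $88,084.86.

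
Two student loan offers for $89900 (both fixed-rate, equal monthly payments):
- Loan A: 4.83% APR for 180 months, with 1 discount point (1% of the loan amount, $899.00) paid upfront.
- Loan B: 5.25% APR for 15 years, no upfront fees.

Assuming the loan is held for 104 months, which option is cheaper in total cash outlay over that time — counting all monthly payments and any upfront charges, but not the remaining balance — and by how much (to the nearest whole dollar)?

Loan A by $1,150

Loan A: monthly rate = 4.83%/12 = 0.0040250; payment = 89,900 × 0.0040250 / (1 − (1+0.0040250)^−180) = $702.99.
Loan B: monthly rate = 5.25%/12 = 0.0043750; payment = 89,900 × 0.0043750 / (1 − (1+0.0043750)^−180) = $722.69.
Over 104 months: Loan A costs 104 × $702.99 + $899.00 = $74,009.96; Loan B costs 104 × $722.69 = $75,159.76.
Loan A is cheaper by $75,159.76 − $74,009.96 = $1,149.80.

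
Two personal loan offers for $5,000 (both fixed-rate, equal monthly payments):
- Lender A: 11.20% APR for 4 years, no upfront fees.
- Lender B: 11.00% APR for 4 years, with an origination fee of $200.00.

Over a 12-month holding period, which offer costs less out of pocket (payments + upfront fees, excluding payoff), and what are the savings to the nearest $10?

Lender A: at 11.20% the monthly rate is 0.0093333, so the payment is 5,000 × 0.0093333 / (1 − 1.0093333^−48) = $129.71.
Lender B: monthly rate = 11%/12 = 0.0091667; payment = 5,000 × 0.0091667 / (1 − (1+0.0091667)^−48) = $129.23.
Over 12 months: Lender A costs 12 × $129.71 = $1,556.52; Lender B costs 12 × $129.23 + $200.00 = $1,750.76.
Lender A is cheaper by $1,750.76 − $1,556.52 = $194.24.

Lender A by $190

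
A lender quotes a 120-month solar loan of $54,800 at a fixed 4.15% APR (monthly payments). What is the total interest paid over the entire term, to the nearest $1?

At 4.15% the monthly rate is 0.0034583, so the payment is 54,800 × 0.0034583 / (1 − 1.0034583^−120) = $558.74.
Total paid = 120 × $558.74 = $67,048.80; interest = $67,048.80 − $54,800 = $12,248.80.

$12,249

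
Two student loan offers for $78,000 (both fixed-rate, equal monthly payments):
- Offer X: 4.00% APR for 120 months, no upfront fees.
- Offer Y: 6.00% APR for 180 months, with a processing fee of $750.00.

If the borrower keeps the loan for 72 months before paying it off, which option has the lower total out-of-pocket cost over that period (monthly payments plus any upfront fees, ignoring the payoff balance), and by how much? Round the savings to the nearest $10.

Offer X: at 4.00% the monthly rate is 0.0033333, so the payment is 78,000 × 0.0033333 / (1 − 1.0033333^−120) = $789.71.
Offer Y: monthly rate = 6%/12 = 0.0050000; payment = 78,000 × 0.0050000 / (1 − (1+0.0050000)^−180) = $658.21.
Over 72 months: Offer X costs 72 × $789.71 = $56,859.12; Offer Y costs 72 × $658.21 + $750.00 = $48,141.12.
Offer Y is cheaper by $56,859.12 − $48,141.12 = $8,718.00.

Offer Y by $8,720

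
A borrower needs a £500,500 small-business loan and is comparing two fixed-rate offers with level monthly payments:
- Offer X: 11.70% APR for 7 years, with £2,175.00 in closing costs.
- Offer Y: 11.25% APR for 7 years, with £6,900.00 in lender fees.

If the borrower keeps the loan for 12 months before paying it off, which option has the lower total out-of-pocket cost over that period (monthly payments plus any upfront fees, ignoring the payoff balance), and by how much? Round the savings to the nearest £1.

Offer X by £3,292

Offer X: monthly rate = 11.7%/12 = 0.0097500; payment = 500,500 × 0.0097500 / (1 − (1+0.0097500)^−84) = £8,755.10.
Offer Y: monthly rate = 11.25%/12 = 0.0093750; payment = 500,500 × 0.0093750 / (1 − (1+0.0093750)^−84) = £8,635.71.
Over 12 months: Offer X costs 12 × £8,755.10 + £2,175.00 = £107,236.20; Offer Y costs 12 × £8,635.71 + £6,900.00 = £110,528.52.
Offer X is cheaper by £110,528.52 − £107,236.20 = £3,292.32.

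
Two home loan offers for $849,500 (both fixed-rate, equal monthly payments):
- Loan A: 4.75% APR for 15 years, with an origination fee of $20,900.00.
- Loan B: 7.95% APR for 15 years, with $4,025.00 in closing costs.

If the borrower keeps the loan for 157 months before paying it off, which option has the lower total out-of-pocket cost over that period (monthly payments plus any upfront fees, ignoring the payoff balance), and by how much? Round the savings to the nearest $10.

Loan A: at 4.75% the monthly rate is 0.0039583, so the payment is 849,500 × 0.0039583 / (1 − 1.0039583^−180) = $6,607.68.
Loan B: monthly rate = 7.95%/12 = 0.0066250; payment = 849,500 × 0.0066250 / (1 − (1+0.0066250)^−180) = $8,093.76.
Over 157 months: Loan A costs 157 × $6,607.68 + $20,900.00 = $1,058,305.76; Loan B costs 157 × $8,093.76 + $4,025.00 = $1,274,745.32.
Loan A is cheaper by $1,274,745.32 − $1,058,305.76 = $216,439.56.

Loan A by $216,440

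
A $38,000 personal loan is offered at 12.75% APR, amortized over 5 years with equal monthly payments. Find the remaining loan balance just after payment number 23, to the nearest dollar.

With monthly rate i = 12.75%/12 = 0.0106250, the balance after k of n payments is P · [(1+i)^n − (1+i)^k] / [(1+i)^n − 1].
(1+0.0106250)^60 = 1.88539450 and (1+0.0106250)^23 = 1.27517813, so the balance is 38,000 × (1.88539450 − 1.27517813) / (1.88539450 − 1) = $26,189.71.

$26,190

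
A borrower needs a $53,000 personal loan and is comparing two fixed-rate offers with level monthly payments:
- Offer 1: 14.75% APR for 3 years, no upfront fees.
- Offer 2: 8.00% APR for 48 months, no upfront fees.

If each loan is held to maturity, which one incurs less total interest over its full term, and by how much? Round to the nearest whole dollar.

Offer 2 by $3,802

Offer 1: at 14.75% the monthly rate is 0.0122917, so the payment is 53,000 × 0.0122917 / (1 − 1.0122917^−36) = $1,830.78.
Total interest on Offer 1 = 36 × $1,830.78 − $53,000 = $12,908.08.
Offer 2: at 8.00% the monthly rate is 0.0066667, so the payment is 53,000 × 0.0066667 / (1 − 1.0066667^−48) = $1,293.88.
Total interest on Offer 2 = 48 × $1,293.88 − $53,000 = $9,106.24.
Offer 2 is lower by $3,801.84.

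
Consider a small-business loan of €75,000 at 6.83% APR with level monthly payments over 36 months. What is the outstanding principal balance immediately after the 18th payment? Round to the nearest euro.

With monthly rate i = 6.83%/12 = 0.0056917, the balance after k of n payments is P · [(1+i)^n − (1+i)^k] / [(1+i)^n − 1].
(1+0.0056917)^36 = 1.22668952 and (1+0.0056917)^18 = 1.10756016, so the balance is 75,000 × (1.22668952 − 1.10756016) / (1.22668952 − 1) = €39,413.83.

€39,414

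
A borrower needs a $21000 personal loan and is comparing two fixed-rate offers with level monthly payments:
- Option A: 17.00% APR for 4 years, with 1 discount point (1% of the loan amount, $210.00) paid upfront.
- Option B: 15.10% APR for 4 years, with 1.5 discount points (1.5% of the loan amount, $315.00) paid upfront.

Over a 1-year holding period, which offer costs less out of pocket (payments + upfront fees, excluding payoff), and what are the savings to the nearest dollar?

Option B by $140

Option A: monthly rate = 17%/12 = 0.0141667; payment = 21,000 × 0.0141667 / (1 − (1+0.0141667)^−48) = $605.96.
Option B: at 15.10% the monthly rate is 0.0125833, so the payment is 21,000 × 0.0125833 / (1 − 1.0125833^−48) = $585.51.
Over 12 months: Option A costs 12 × $605.96 + $210.00 = $7,481.52; Option B costs 12 × $585.51 + $315.00 = $7,341.12.
Option B is cheaper by $7,481.52 − $7,341.12 = $140.40.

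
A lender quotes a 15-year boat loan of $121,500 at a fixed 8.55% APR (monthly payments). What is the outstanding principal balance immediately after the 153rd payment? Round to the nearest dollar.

With monthly rate i = 8.55%/12 = 0.0071250, the balance after k of n payments is P · [(1+i)^n − (1+i)^k] / [(1+i)^n − 1].
(1+0.0071250)^180 = 3.58928379 and (1+0.0071250)^153 = 2.96317041, so the balance is 121,500 × (3.58928379 − 2.96317041) / (3.58928379 − 1) = $29,379.85.

$29,380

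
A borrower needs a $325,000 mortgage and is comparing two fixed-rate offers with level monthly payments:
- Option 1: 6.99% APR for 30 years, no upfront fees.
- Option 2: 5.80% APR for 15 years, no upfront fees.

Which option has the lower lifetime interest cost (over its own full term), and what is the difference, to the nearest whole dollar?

Option 2 by $290,261

Option 1: monthly rate = 6.99%/12 = 0.0058250; payment = 325,000 × 0.0058250 / (1 − (1+0.0058250)^−360) = $2,160.05.
Total interest on Option 1 = 360 × $2,160.05 − $325,000 = $452,618.00.
Option 2: at 5.80% the monthly rate is 0.0048333, so the payment is 325,000 × 0.0048333 / (1 − 1.0048333^−180) = $2,707.54.
Total interest on Option 2 = 180 × $2,707.54 − $325,000 = $162,357.20.
Option 2 is lower by $290,260.80.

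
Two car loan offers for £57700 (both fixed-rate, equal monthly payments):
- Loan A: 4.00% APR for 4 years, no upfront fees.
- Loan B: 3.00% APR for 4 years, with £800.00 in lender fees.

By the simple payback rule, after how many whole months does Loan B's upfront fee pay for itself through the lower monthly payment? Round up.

Loan A: monthly rate = 4%/12 = 0.0033333; payment = 57,700 × 0.0033333 / (1 − (1+0.0033333)^−48) = £1,302.81.
Loan B: at 3.00% the monthly rate is 0.0025000, so the payment is 57,700 × 0.0025000 / (1 − 1.0025000^−48) = £1,277.15.
Monthly savings = £1,302.81 − £1,277.15 = £25.66.
Break-even = £800.00 / £25.66 = 31.18 → 32 months.

32 months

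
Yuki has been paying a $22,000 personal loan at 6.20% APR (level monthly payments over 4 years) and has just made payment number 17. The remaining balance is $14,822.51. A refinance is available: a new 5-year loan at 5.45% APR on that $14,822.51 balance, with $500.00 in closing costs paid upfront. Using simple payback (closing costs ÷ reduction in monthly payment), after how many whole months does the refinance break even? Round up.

Current payment = 22,000 × 6.2%/12 / (1 − (1+0.0051667)^−48) = $518.69.
Refinanced payment = 14,822.51 × 0.0045417 / (1 − (1+0.0045417)^−60) = $282.79.
Monthly savings = $518.69 − $282.79 = $235.90.
Break-even = $500.00 / $235.90 = 2.12 → 3 months.

3 months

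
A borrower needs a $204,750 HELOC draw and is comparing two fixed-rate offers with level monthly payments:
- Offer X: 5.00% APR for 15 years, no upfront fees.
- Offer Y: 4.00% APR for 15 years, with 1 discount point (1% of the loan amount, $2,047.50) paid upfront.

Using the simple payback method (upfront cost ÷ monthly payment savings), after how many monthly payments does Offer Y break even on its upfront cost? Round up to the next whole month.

Offer X: monthly rate = 5%/12 = 0.0041667; payment = 204,750 × 0.0041667 / (1 − (1+0.0041667)^−180) = $1,619.15.
Offer Y: at 4.00% the monthly rate is 0.0033333, so the payment is 204,750 × 0.0033333 / (1 − 1.0033333^−180) = $1,514.51.
Monthly savings = $1,619.15 − $1,514.51 = $104.64.
Break-even = $2,047.50 / $104.64 = 19.57 → 20 months.

20 months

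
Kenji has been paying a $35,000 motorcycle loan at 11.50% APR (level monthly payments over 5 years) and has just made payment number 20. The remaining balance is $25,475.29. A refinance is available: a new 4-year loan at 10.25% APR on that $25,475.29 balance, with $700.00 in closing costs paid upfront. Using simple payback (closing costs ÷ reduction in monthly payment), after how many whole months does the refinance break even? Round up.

Current payment = 35,000 × 11.5%/12 / (1 − (1+0.0095833)^−60) = $769.74.
Refinanced payment = 25,475.29 × 0.0085417 / (1 − (1+0.0085417)^−48) = $649.18.
Monthly savings = $769.74 − $649.18 = $120.56.
Break-even = $700.00 / $120.56 = 5.81 → 6 months.

6 months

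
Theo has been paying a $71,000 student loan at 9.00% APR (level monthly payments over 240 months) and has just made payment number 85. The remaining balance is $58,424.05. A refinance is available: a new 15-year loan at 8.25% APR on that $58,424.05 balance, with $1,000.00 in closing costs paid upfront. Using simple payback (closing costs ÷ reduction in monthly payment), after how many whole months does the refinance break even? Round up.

14 months

Current payment = 71,000 × 9%/12 / (1 − (1+0.0075000)^−240) = $638.81.
Refinanced payment = 58,424.05 × 0.0068750 / (1 − (1+0.0068750)^−180) = $566.80.
Monthly savings = $638.81 − $566.80 = $72.01.
Break-even = $1,000.00 / $72.01 = 13.89 → 14 months.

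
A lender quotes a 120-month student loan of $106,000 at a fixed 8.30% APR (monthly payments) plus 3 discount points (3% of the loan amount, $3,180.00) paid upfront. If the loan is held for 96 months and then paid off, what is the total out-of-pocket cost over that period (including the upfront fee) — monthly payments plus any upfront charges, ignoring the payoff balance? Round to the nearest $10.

Monthly rate = 8.3%/12 = 0.0069167; payment = 106,000 × 0.0069167 / (1 − (1+0.0069167)^−120) = $1,302.94.
Total outlay = 96 × $1,302.94 + $3,180.00 = $128,262.24.

$128,260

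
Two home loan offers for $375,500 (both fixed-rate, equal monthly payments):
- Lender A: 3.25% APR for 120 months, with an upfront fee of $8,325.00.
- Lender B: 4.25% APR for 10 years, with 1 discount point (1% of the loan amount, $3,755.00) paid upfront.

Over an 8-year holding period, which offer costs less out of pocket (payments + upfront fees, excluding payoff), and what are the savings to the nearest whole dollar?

Lender A by $12,439

Lender A: at 3.25% the monthly rate is 0.0027083, so the payment is 375,500 × 0.0027083 / (1 − 1.0027083^−120) = $3,669.35.
Lender B: monthly rate = 4.25%/12 = 0.0035417; payment = 375,500 × 0.0035417 / (1 − (1+0.0035417)^−120) = $3,846.53.
Over 96 months: Lender A costs 96 × $3,669.35 + $8,325.00 = $360,582.60; Lender B costs 96 × $3,846.53 + $3,755.00 = $373,021.88.
Lender A is cheaper by $373,021.88 − $360,582.60 = $12,439.28.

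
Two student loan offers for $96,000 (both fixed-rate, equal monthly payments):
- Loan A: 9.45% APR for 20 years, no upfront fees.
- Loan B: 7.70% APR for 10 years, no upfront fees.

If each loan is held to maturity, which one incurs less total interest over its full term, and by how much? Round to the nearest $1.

Loan B by $76,061

Loan A: at 9.45% the monthly rate is 0.0078750, so the payment is 96,000 × 0.0078750 / (1 − 1.0078750^−240) = $891.71.
Total interest on Loan A = 240 × $891.71 − $96,000 = $118,010.40.
Loan B: monthly rate = 7.7%/12 = 0.0064167; payment = 96,000 × 0.0064167 / (1 − (1+0.0064167)^−120) = $1,149.58.
Total interest on Loan B = 120 × $1,149.58 − $96,000 = $41,949.60.
Loan B is lower by $76,060.80.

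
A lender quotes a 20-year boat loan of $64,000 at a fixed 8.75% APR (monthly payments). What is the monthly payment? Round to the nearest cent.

$565.57

Monthly rate = 8.75%/12 = 0.0072917; payment = 64,000 × 0.0072917 / (1 − (1+0.0072917)^−240) = $565.57.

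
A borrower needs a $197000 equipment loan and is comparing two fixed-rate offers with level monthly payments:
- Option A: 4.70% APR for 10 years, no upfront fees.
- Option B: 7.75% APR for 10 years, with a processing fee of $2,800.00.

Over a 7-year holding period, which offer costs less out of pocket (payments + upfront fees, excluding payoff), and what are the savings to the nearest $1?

Option A by $28,293

Option A: monthly rate = 4.7%/12 = 0.0039167; payment = 197,000 × 0.0039167 / (1 − (1+0.0039167)^−120) = $2,060.72.
Option B: monthly rate = 7.75%/12 = 0.0064583; payment = 197,000 × 0.0064583 / (1 − (1+0.0064583)^−120) = $2,364.21.
Over 84 months: Option A costs 84 × $2,060.72 = $173,100.48; Option B costs 84 × $2,364.21 + $2,800.00 = $201,393.64.
Option A is cheaper by $201,393.64 − $173,100.48 = $28,293.16.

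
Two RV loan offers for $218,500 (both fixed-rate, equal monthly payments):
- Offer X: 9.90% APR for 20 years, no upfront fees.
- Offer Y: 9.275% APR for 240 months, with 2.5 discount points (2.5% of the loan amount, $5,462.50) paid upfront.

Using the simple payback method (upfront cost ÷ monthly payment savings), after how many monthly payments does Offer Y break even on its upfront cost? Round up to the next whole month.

62 months

Offer X: at 9.90% the monthly rate is 0.0082500, so the payment is 218,500 × 0.0082500 / (1 − 1.0082500^−240) = $2,094.12.
Offer Y: at 9.275% the monthly rate is 0.0077292, so the payment is 218,500 × 0.0077292 / (1 − 1.0077292^−240) = $2,004.71.
Monthly savings = $2,094.12 − $2,004.71 = $89.41.
Break-even = $5,462.50 / $89.41 = 61.09 → 62 months.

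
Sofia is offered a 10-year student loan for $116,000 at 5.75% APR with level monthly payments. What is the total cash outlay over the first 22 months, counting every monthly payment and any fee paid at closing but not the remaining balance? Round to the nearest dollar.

At 5.75% the monthly rate is 0.0047917, so the payment is 116,000 × 0.0047917 / (1 − 1.0047917^−120) = $1,273.32.
Total outlay = 22 × $1,273.32 = $28,013.04.

$28,013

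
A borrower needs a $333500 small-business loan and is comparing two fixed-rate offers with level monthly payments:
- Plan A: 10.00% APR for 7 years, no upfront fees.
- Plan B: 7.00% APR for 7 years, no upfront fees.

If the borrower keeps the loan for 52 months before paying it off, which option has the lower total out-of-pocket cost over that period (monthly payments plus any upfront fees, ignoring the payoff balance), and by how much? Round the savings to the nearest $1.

Plan A: monthly rate = 10%/12 = 0.0083333; payment = 333,500 × 0.0083333 / (1 − (1+0.0083333)^−84) = $5,536.49.
Plan B: at 7.00% the monthly rate is 0.0058333, so the payment is 333,500 × 0.0058333 / (1 − 1.0058333^−84) = $5,033.41.
Over 52 months: Plan A costs 52 × $5,536.49 = $287,897.48; Plan B costs 52 × $5,033.41 = $261,737.32.
Plan B is cheaper by $287,897.48 − $261,737.32 = $26,160.16.

Plan B by $26,160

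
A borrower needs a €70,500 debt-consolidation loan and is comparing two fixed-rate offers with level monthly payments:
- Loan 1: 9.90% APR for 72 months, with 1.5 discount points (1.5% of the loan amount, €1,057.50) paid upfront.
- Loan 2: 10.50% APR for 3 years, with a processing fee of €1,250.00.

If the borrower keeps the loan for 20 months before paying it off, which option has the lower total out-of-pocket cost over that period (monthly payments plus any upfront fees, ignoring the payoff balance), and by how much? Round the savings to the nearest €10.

Loan 1: at 9.90% the monthly rate is 0.0082500, so the payment is 70,500 × 0.0082500 / (1 − 1.0082500^−72) = €1,302.52.
Loan 2: at 10.50% the monthly rate is 0.0087500, so the payment is 70,500 × 0.0087500 / (1 − 1.0087500^−36) = €2,291.42.
Over 20 months: Loan 1 costs 20 × €1,302.52 + €1,057.50 = €27,107.90; Loan 2 costs 20 × €2,291.42 + €1,250.00 = €47,078.40.
Loan 1 is cheaper by €47,078.40 − €27,107.90 = €19,970.50.

Loan 1 by €19,970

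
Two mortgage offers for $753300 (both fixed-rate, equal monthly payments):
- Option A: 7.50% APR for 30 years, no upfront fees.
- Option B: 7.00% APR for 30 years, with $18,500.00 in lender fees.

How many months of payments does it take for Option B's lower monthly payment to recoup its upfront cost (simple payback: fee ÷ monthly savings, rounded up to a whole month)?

Option A: monthly rate = 7.5%/12 = 0.0062500; payment = 753,300 × 0.0062500 / (1 − (1+0.0062500)^−360) = $5,267.18.
Option B: monthly rate = 7%/12 = 0.0058333; payment = 753,300 × 0.0058333 / (1 − (1+0.0058333)^−360) = $5,011.72.
Monthly savings = $5,267.18 − $5,011.72 = $255.46.
Break-even = $18,500.00 / $255.46 = 72.42 → 73 months.

73 months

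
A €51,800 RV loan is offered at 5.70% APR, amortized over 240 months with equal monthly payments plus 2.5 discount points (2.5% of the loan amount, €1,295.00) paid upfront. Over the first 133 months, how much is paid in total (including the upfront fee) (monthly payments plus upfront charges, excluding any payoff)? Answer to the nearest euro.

€49,468

Monthly rate = 5.7%/12 = 0.0047500; payment = 51,800 × 0.0047500 / (1 − (1+0.0047500)^−240) = €362.20.
Total outlay = 133 × €362.20 + €1,295.00 = €49,467.60.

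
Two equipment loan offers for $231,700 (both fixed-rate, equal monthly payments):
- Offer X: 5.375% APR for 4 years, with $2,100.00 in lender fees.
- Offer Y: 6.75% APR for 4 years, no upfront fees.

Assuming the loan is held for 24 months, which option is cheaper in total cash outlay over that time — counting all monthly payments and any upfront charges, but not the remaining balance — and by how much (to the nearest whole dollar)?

Offer X by $1,408

Offer X: at 5.375% the monthly rate is 0.0044792, so the payment is 231,700 × 0.0044792 / (1 − 1.0044792^−48) = $5,375.34.
Offer Y: monthly rate = 6.75%/12 = 0.0056250; payment = 231,700 × 0.0056250 / (1 − (1+0.0056250)^−48) = $5,521.51.
Over 24 months: Offer X costs 24 × $5,375.34 + $2,100.00 = $131,108.16; Offer Y costs 24 × $5,521.51 = $132,516.24.
Offer X is cheaper by $132,516.24 − $131,108.16 = $1,408.08.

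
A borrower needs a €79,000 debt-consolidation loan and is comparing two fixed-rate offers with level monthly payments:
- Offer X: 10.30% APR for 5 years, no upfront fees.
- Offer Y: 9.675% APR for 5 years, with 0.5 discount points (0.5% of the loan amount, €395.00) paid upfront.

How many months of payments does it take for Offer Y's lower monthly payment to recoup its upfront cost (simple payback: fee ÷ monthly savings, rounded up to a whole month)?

17 months

Offer X: at 10.30% the monthly rate is 0.0085833, so the payment is 79,000 × 0.0085833 / (1 − 1.0085833^−60) = €1,690.20.
Offer Y: monthly rate = 9.675%/12 = 0.0080625; payment = 79,000 × 0.0080625 / (1 − (1+0.0080625)^−60) = €1,665.91.
Monthly savings = €1,690.20 − €1,665.91 = €24.29.
Break-even = €395.00 / €24.29 = 16.26 → 17 months.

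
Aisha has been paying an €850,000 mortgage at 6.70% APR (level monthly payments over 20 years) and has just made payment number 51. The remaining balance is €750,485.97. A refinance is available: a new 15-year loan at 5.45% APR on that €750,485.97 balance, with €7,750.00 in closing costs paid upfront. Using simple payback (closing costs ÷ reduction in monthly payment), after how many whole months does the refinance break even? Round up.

24 months

Current payment = 850,000 × 6.7%/12 / (1 − (1+0.0055833)^−240) = €6,437.85.
Refinanced payment = 750,485.97 × 0.0045417 / (1 − (1+0.0045417)^−180) = €6,112.20.
Monthly savings = €6,437.85 − €6,112.20 = €325.65.
Break-even = €7,750.00 / €325.65 = 23.80 → 24 months.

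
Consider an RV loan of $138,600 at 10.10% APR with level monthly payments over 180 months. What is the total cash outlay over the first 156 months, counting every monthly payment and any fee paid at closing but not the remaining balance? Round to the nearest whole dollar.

$233,671

At 10.10% the monthly rate is 0.0084167, so the payment is 138,600 × 0.0084167 / (1 − 1.0084167^−180) = $1,497.89.
Total outlay = 156 × $1,497.89 = $233,670.84.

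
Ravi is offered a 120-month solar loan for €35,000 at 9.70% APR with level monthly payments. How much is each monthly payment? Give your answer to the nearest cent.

€456.73

At 9.70% the monthly rate is 0.0080833, so the payment is 35,000 × 0.0080833 / (1 − 1.0080833^−120) = €456.73.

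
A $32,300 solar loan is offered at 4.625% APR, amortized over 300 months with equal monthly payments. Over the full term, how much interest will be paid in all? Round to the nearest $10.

$22,250

Monthly rate = 4.625%/12 = 0.0038542; payment = 32,300 × 0.0038542 / (1 − (1+0.0038542)^−300) = $181.83.
Total paid = 300 × $181.83 = $54,549.00; interest = $54,549.00 − $32,300 = $22,249.00.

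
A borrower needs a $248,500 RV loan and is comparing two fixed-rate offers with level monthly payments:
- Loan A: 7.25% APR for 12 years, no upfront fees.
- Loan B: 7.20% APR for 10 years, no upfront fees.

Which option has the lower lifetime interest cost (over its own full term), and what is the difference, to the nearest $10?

Loan A: at 7.25% the monthly rate is 0.0060417, so the payment is 248,500 × 0.0060417 / (1 − 1.0060417^−144) = $2,588.76.
Total interest on Loan A = 144 × $2,588.76 − $248,500 = $124,281.44.
Loan B: monthly rate = 7.2%/12 = 0.0060000; payment = 248,500 × 0.0060000 / (1 − (1+0.0060000)^−120) = $2,910.98.
Total interest on Loan B = 120 × $2,910.98 − $248,500 = $100,817.60.
Loan B is lower by $23,463.84.

Loan B by $23,460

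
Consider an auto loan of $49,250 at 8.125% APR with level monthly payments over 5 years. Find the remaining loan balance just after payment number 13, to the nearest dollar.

$40,203

With monthly rate i = 8.125%/12 = 0.0067708, the balance after k of n payments is P · [(1+i)^n − (1+i)^k] / [(1+i)^n − 1].
(1+0.0067708)^60 = 1.49912387 and (1+0.0067708)^13 = 1.09168698, so the balance is 49,250 × (1.49912387 − 1.09168698) / (1.49912387 − 1) = $40,202.98.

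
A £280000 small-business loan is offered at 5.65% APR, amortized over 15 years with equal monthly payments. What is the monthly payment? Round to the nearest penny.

At 5.65% the monthly rate is 0.0047083, so the payment is 280,000 × 0.0047083 / (1 − 1.0047083^−180) = £2,310.18.

£2,310.18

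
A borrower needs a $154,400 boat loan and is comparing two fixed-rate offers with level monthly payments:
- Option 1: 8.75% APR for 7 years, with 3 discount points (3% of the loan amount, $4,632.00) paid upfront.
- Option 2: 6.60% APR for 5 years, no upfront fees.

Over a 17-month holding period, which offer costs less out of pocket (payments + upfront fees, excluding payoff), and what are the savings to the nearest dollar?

Option 1: at 8.75% the monthly rate is 0.0072917, so the payment is 154,400 × 0.0072917 / (1 − 1.0072917^−84) = $2,464.61.
Option 2: at 6.60% the monthly rate is 0.0055000, so the payment is 154,400 × 0.0055000 / (1 − 1.0055000^−60) = $3,028.25.
Over 17 months: Option 1 costs 17 × $2,464.61 + $4,632.00 = $46,530.37; Option 2 costs 17 × $3,028.25 = $51,480.25.
Option 1 is cheaper by $51,480.25 − $46,530.37 = $4,949.88.

Option 1 by $4,950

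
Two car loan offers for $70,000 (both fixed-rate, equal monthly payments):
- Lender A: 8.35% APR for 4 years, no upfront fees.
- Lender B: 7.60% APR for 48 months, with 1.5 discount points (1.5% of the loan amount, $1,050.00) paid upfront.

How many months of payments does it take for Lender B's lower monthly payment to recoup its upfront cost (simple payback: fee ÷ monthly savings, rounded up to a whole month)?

Lender A: monthly rate = 8.35%/12 = 0.0069583; payment = 70,000 × 0.0069583 / (1 − (1+0.0069583)^−48) = $1,720.43.
Lender B: monthly rate = 7.6%/12 = 0.0063333; payment = 70,000 × 0.0063333 / (1 − (1+0.0063333)^−48) = $1,695.79.
Monthly savings = $1,720.43 − $1,695.79 = $24.64.
Break-even = $1,050.00 / $24.64 = 42.61 → 43 months.

43 months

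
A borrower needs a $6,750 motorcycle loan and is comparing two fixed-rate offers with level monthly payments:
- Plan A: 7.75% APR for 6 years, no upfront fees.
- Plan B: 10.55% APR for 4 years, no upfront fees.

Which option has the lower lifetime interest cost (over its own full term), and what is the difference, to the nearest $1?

Plan A: monthly rate = 7.75%/12 = 0.0064583; payment = 6,750 × 0.0064583 / (1 − (1+0.0064583)^−72) = $117.53.
Total interest on Plan A = 72 × $117.53 − $6,750 = $1,712.16.
Plan B: monthly rate = 10.55%/12 = 0.0087917; payment = 6,750 × 0.0087917 / (1 − (1+0.0087917)^−48) = $172.99.
Total interest on Plan B = 48 × $172.99 − $6,750 = $1,553.52.
Plan B is lower by $158.64.

Plan B by $159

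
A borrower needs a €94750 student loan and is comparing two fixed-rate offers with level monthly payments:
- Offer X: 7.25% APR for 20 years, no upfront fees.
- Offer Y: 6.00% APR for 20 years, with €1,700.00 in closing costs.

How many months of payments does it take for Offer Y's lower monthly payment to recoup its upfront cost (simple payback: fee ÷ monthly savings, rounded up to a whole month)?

Offer X: at 7.25% the monthly rate is 0.0060417, so the payment is 94,750 × 0.0060417 / (1 − 1.0060417^−240) = €748.88.
Offer Y: at 6.00% the monthly rate is 0.0050000, so the payment is 94,750 × 0.0050000 / (1 − 1.0050000^−240) = €678.82.
Monthly savings = €748.88 − €678.82 = €70.06.
Break-even = €1,700.00 / €70.06 = 24.26 → 25 months.

25 months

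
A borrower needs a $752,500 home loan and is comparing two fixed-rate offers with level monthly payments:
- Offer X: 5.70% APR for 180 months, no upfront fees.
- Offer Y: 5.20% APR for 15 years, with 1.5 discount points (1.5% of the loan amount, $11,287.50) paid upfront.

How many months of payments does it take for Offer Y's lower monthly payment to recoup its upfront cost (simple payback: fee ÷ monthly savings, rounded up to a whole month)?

57 months

Offer X: monthly rate = 5.7%/12 = 0.0047500; payment = 752,500 × 0.0047500 / (1 − (1+0.0047500)^−180) = $6,228.71.
Offer Y: at 5.20% the monthly rate is 0.0043333, so the payment is 752,500 × 0.0043333 / (1 − 1.0043333^−180) = $6,029.41.
Monthly savings = $6,228.71 − $6,029.41 = $199.30.
Break-even = $11,287.50 / $199.30 = 56.64 → 57 months.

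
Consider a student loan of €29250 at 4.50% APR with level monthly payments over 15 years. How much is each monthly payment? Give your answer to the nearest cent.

At 4.50% the monthly rate is 0.0037500, so the payment is 29,250 × 0.0037500 / (1 − 1.0037500^−180) = €223.76.

€223.76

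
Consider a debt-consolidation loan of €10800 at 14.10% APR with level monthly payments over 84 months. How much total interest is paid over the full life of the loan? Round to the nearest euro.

€6,251

Monthly rate = 14.1%/12 = 0.0117500; payment = 10,800 × 0.0117500 / (1 − (1+0.0117500)^−84) = €202.99.
Total paid = 84 × €202.99 = €17,051.16; interest = €17,051.16 − €10,800 = €6,251.16.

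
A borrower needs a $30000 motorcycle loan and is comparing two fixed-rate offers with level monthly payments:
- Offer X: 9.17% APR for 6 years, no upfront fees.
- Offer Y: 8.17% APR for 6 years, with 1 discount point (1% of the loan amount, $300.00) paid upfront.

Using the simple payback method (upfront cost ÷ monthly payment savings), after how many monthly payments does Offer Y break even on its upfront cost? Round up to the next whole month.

21 months

Offer X: at 9.17% the monthly rate is 0.0076417, so the payment is 30,000 × 0.0076417 / (1 − 1.0076417^−72) = $543.30.
Offer Y: monthly rate = 8.17%/12 = 0.0068083; payment = 30,000 × 0.0068083 / (1 − (1+0.0068083)^−72) = $528.49.
Monthly savings = $543.30 − $528.49 = $14.81.
Break-even = $300.00 / $14.81 = 20.26 → 21 months.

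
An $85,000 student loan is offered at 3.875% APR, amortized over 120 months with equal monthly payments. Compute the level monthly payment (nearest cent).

Monthly rate = 3.875%/12 = 0.0032292; payment = 85,000 × 0.0032292 / (1 − (1+0.0032292)^−120) = $855.54.

$855.54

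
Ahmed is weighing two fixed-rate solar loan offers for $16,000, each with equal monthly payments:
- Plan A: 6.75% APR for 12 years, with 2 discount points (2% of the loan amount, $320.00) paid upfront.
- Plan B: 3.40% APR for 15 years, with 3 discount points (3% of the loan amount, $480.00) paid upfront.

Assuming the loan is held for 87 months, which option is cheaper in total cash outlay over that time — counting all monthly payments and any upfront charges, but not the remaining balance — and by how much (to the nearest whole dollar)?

Plan A: monthly rate = 6.75%/12 = 0.0056250; payment = 16,000 × 0.0056250 / (1 − (1+0.0056250)^−144) = $162.42.
Plan B: at 3.40% the monthly rate is 0.0028333, so the payment is 16,000 × 0.0028333 / (1 − 1.0028333^−180) = $113.60.
Over 87 months: Plan A costs 87 × $162.42 + $320.00 = $14,450.54; Plan B costs 87 × $113.60 + $480.00 = $10,363.20.
Plan B is cheaper by $14,450.54 − $10,363.20 = $4,087.34.

Plan B by $4,087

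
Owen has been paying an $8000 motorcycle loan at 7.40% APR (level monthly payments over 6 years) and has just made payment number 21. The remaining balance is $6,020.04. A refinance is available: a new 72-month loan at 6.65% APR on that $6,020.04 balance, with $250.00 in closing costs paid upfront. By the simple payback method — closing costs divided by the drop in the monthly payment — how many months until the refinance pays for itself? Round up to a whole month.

Current payment = 8,000 × 7.4%/12 / (1 − (1+0.0061667)^−72) = $137.93.
Refinanced payment = 6,020.04 × 0.0055417 / (1 − (1+0.0055417)^−72) = $101.63.
Monthly savings = $137.93 − $101.63 = $36.30.
Break-even = $250.00 / $36.30 = 6.89 → 7 months.

7 months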